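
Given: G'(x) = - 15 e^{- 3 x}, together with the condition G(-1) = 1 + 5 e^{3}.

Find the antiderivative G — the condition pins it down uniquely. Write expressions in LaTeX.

The proposed G(x) is checked by its d/dx: the result must match the given G'(x).
A general antiderivative is 5 e^{- 3 x} + C.
The condition gives C = 1 + 5 e^{3} - (5 e^{3}) = 1.
So G(x) = \left(e^{3 x} + 5\right) e^{- 3 x}.
Check: d/dx[\left(e^{3 x} + 5\right) e^{- 3 x}] = - 15 e^{- 3 x} = G'(x).

G(x) = \left(e^{3 x} + 5\right) e^{- 3 x}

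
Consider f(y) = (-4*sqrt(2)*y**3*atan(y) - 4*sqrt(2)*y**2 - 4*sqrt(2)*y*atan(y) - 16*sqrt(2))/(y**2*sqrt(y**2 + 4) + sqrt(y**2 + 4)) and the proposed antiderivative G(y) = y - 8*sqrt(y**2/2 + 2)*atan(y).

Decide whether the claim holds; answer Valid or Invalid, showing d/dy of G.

Invalid: d/dy[G] - f = 1, which is not 0.

d/dy[G] = (-8*y**3*atan(y) + sqrt(2)*y**2*sqrt(y**2 + 4) - 8*y**2 - 8*y*atan(y) + sqrt(2)*sqrt(y**2 + 4) - 32)/(sqrt(2)*y**2*sqrt(y**2 + 4) + sqrt(2)*sqrt(y**2 + 4))
d/dy[G] - f(y) = 1 != 0.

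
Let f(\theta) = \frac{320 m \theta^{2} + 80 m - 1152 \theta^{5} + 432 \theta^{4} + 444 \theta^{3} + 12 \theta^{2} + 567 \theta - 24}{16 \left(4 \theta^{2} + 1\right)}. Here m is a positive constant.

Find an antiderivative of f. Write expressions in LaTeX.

A candidate is checked by its d/d\theta: the result must match f(\theta).
Check: d/d\theta[\frac{160 m \theta - 144 \theta^{4} + 72 \theta^{3} + 183 \theta^{2} - 48 \theta + 96 \log{\left(2 \theta^{2} + \frac{1}{2} \right)} - 64}{32}] = \frac{320 m \theta^{2} + 80 m - 1152 \theta^{5} + 432 \theta^{4} + 444 \theta^{3} + 12 \theta^{2} + 567 \theta - 24}{64 \theta^{2} + 16}, which equals f(\theta).

An antiderivative is F(\theta) = \frac{160 m \theta - 144 \theta^{4} + 72 \theta^{3} + 183 \theta^{2} - 48 \theta + 96 \log{\left(2 \theta^{2} + \frac{1}{2} \right)} - 64}{32}.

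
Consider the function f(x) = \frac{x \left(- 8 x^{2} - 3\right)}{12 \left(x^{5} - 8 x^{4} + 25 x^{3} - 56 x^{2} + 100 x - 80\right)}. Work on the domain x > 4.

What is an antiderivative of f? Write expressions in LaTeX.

The denominator factors as 12 \left(x - 4\right) \left(x - 2\right)^{2} \left(x^{2} + 5\right); partial fractions split f into directly integrable pieces: \frac{37 \left(8 x + 25\right)}{6804 \left(x^{2} + 5\right)} + \frac{463}{972 \left(x - 2\right)} + \frac{35}{108 \left(x - 2\right)^{2}} - \frac{131}{252 \left(x - 4\right)}.
Check: d/dx[- \frac{131 \log{\left(x - 4 \right)}}{252} + \frac{463 \log{\left(x - 2 \right)}}{972} + \frac{37 \log{\left(x^{2} + 5 \right)}}{1701} + \frac{185 \sqrt{5} \operatorname{atan}{\left(\frac{\sqrt{5} x}{5} \right)}}{6804} - \frac{35}{108 x - 216}] = \frac{- 8 x^{3} - 3 x}{12 x^{5} - 96 x^{4} + 300 x^{3} - 672 x^{2} + 1200 x - 960}, which equals f(x).

An antiderivative is F(x) = - \frac{131 \log{\left(x - 4 \right)}}{252} + \frac{463 \log{\left(x - 2 \right)}}{972} + \frac{37 \log{\left(x^{2} + 5 \right)}}{1701} + \frac{185 \sqrt{5} \operatorname{atan}{\left(\frac{\sqrt{5} x}{5} \right)}}{6804} - \frac{35}{108 x - 216}.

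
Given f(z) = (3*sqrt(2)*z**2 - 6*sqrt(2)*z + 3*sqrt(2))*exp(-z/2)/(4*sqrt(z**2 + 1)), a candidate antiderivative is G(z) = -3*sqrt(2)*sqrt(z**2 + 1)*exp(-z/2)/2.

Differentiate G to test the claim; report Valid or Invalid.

Valid. The derivative of G reproduces f.

d/dz[G] = (3*sqrt(2)*z**2 - 6*sqrt(2)*z + 3*sqrt(2))*exp(-z/2)/(4*sqrt(z**2 + 1))
This equals f(z) exactly, so the claim holds.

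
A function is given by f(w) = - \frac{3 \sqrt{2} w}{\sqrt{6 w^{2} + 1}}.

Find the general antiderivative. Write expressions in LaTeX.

The substitution u = 3 w^{2} + \frac{1}{2} works: f is exactly (dF/du)*(du/dw) for that inner function.
Check: d/dw[- \sqrt{3 w^{2} + \frac{1}{2}}] = - \frac{3 \sqrt{2} w}{\sqrt{6 w^{2} + 1}} = f(w).

F(w) = - \sqrt{3 w^{2} + \frac{1}{2}} + C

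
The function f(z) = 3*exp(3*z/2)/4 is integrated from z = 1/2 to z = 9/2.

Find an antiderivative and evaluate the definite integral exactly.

Any candidate F(z) must reproduce f(z) exactly when differentiated.
F(z) = exp(3*z/2)/2 is an antiderivative of f.
Check: d/dz[exp(3*z/2)/2] = 3*exp(3*z/2)/4 = f(z).
F(9/2) = exp(27/4)/2; F(1/2) = exp(3/4)/2.
Integral = F(9/2) - F(1/2) = -exp(3/4)/2 + exp(27/4)/2.

Antiderivative: F(z) = exp(3*z/2)/2; value = -exp(3/4)/2 + exp(27/4)/2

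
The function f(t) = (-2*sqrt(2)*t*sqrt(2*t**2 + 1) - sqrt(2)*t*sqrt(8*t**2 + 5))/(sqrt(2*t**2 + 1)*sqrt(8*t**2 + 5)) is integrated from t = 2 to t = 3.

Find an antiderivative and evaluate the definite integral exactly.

Antiderivative: F(t) = sqrt(2)*(-2*sqrt(2*t**2 + 1) - sqrt(8*t**2 + 5))/4; value = -sqrt(154)/4 - sqrt(38)/2 + 3*sqrt(2)/2 + sqrt(74)/4

A candidate is checked by its d/dt: the result must match f(t).
F(t) = sqrt(2)*(-2*sqrt(2*t**2 + 1) - sqrt(8*t**2 + 5))/4 is an antiderivative of f.
Check: d/dt[sqrt(2)*(-2*sqrt(2*t**2 + 1) - sqrt(8*t**2 + 5))/4] = (-2*sqrt(2)*t*sqrt(2*t**2 + 1) - sqrt(2)*t*sqrt(8*t**2 + 5))/(sqrt(2*t**2 + 1)*sqrt(8*t**2 + 5)) = f(t).
F(3) = -sqrt(154)/4 - sqrt(38)/2; F(2) = -sqrt(74)/4 - 3*sqrt(2)/2.
Integral = F(3) - F(2) = -sqrt(154)/4 - sqrt(38)/2 + 3*sqrt(2)/2 + sqrt(74)/4.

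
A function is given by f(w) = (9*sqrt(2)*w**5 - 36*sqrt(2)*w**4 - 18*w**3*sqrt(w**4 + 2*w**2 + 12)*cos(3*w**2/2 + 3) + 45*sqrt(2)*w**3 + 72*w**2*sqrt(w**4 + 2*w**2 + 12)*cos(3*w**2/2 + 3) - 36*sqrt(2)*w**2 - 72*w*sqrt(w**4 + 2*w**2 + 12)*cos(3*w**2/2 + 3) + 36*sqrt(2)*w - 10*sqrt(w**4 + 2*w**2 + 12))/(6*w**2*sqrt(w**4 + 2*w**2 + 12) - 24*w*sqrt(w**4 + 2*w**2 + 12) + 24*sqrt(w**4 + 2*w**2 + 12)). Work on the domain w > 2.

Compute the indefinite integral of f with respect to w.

F(w) = (9*w*sqrt(w**4 + 2*w**2 + 12) - 6*sqrt(2)*w*sin(3*w**2/2 + 3) - 18*sqrt(w**4 + 2*w**2 + 12) + 12*sqrt(2)*sin(3*w**2/2 + 3) + 10*sqrt(2))/(6*sqrt(2)*w - 12*sqrt(2)) + C

A candidate is checked by its d/dw: the result must match f(w).
Check: d/dw[(9*w*sqrt(w**4 + 2*w**2 + 12) - 6*sqrt(2)*w*sin(3*w**2/2 + 3) - 18*sqrt(w**4 + 2*w**2 + 12) + 12*sqrt(2)*sin(3*w**2/2 + 3) + 10*sqrt(2))/(6*sqrt(2)*w - 12*sqrt(2))] = (9*sqrt(2)*w**5 - 36*sqrt(2)*w**4 - 18*w**3*sqrt(w**4 + 2*w**2 + 12)*cos(3*w**2/2 + 3) + 45*sqrt(2)*w**3 + 72*w**2*sqrt(w**4 + 2*w**2 + 12)*cos(3*w**2/2 + 3) - 36*sqrt(2)*w**2 - 72*w*sqrt(w**4 + 2*w**2 + 12)*cos(3*w**2/2 + 3) + 36*sqrt(2)*w - 10*sqrt(w**4 + 2*w**2 + 12))/(6*w**2*sqrt(w**4 + 2*w**2 + 12) - 24*w*sqrt(w**4 + 2*w**2 + 12) + 24*sqrt(w**4 + 2*w**2 + 12)) = f(w).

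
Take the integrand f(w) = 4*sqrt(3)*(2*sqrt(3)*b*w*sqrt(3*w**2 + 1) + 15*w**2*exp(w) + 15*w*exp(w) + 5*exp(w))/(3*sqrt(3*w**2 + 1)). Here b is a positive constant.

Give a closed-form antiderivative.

An antiderivative is F(w) = 4*(3*b*w**2 + 5*sqrt(3)*sqrt(3*w**2 + 1)*exp(w))/3.

An antiderivative F(w) passes only if d/dw[F] lands on f(w) exactly.
Check: d/dw[4*(3*b*w**2 + 5*sqrt(3)*sqrt(3*w**2 + 1)*exp(w))/3] = (24*b*w*sqrt(3*w**2 + 1) + 60*sqrt(3)*w**2*exp(w) + 60*sqrt(3)*w*exp(w) + 20*sqrt(3)*exp(w))/(3*sqrt(3*w**2 + 1)), which equals f(w).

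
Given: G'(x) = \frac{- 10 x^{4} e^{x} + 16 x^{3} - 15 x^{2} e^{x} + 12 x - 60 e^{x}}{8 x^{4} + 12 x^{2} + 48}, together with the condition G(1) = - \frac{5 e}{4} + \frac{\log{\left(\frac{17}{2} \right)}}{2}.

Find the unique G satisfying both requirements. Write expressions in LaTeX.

A candidate passes only if d/dx[G] lands on the given G'(x) exactly.
A general antiderivative is - \frac{5 e^{x}}{4} + \frac{\log{\left(x^{4} + \frac{3 x^{2}}{2} + 6 \right)}}{2} + C.
The condition gives C = - \frac{5 e}{4} + \frac{\log{\left(\frac{17}{2} \right)}}{2} - (- \frac{5 e}{4} + \frac{\log{\left(\frac{17}{2} \right)}}{2}) = 0.
So G(x) = - \frac{5 e^{x}}{4} + \frac{\log{\left(x^{4} + \frac{3 x^{2}}{2} + 6 \right)}}{2}.
Check: d/dx[- \frac{5 e^{x}}{4} + \frac{\log{\left(x^{4} + \frac{3 x^{2}}{2} + 6 \right)}}{2}] = \frac{- 10 x^{4} e^{x} + 16 x^{3} - 15 x^{2} e^{x} + 12 x - 60 e^{x}}{8 x^{4} + 12 x^{2} + 48} = G'(x).

G(x) = - \frac{5 e^{x}}{4} + \frac{\log{\left(x^{4} + \frac{3 x^{2}}{2} + 6 \right)}}{2}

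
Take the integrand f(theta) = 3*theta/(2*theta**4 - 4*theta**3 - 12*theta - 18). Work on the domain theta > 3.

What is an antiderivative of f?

An antiderivative is F(theta) = -(3*log(theta**2 + 3) - 3*log(theta**2 - 2*theta - 3) + 2*sqrt(3)*atan(sqrt(3)*theta/3))/32.

The denominator factors as 2*(theta - 3)*(theta + 1)*(theta**2 + 3); partial fractions split f into directly integrable pieces: -3*(theta + 1)/(16*(theta**2 + 3)) + 3/(32*(theta + 1)) + 3/(32*(theta - 3)).
Check: d/dtheta[-(3*log(theta**2 + 3) - 3*log(theta**2 - 2*theta - 3) + 2*sqrt(3)*atan(sqrt(3)*theta/3))/32] = 3*theta/(2*theta**4 - 4*theta**3 - 12*theta - 18) = f(theta).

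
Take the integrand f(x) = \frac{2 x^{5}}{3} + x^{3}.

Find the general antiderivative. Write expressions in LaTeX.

The integrand splits into summands that can be handled one at a time.
Check: d/dx[\frac{x^{6}}{9} + \frac{x^{4}}{4}] = \frac{2 x^{5}}{3} + x^{3} = f(x).

F(x) = \frac{x^{6}}{9} + \frac{x^{4}}{4} + C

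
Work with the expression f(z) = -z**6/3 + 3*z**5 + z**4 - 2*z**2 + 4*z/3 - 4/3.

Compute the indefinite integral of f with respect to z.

F(z) = -z*(10*z**6 - 105*z**5 - 42*z**4 + 140*z**2 - 140*z + 280)/210 + C

Integrate term by term and add the pieces.
Check: d/dz[-z*(10*z**6 - 105*z**5 - 42*z**4 + 140*z**2 - 140*z + 280)/210] = -z**6/3 + 3*z**5 + z**4 - 2*z**2 + 4*z/3 - 4/3 = f(z).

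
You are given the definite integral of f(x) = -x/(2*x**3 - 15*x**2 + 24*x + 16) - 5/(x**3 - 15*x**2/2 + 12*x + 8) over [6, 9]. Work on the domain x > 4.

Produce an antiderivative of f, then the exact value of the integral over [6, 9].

Antiderivative: F(x) = 19*log(x - 4)/81 - 19*log(x + 1/2)/81 + 14/(9*x - 36); value = -19*log(19/2)/81 - 7/15 - 19*log(2)/81 + 19*log(5)/81 + 19*log(13/2)/81

Factor the denominator ((x - 4)**2*(2*x + 1)) and decompose: f = -38/(81*(2*x + 1)) + 19/(81*(x - 4)) - 14/(9*(x - 4)**2); each piece integrates to a log, atan, or power term.
F(x) = 19*log(x - 4)/81 - 19*log(x + 1/2)/81 + 14/(9*x - 36) is an antiderivative of f.
Check: d/dx[19*log(x - 4)/81 - 19*log(x + 1/2)/81 + 14/(9*x - 36)] = (-x - 10)/(2*x**3 - 15*x**2 + 24*x + 16), which equals f(x).
F(9) = -19*log(19/2)/81 + 14/45 + 19*log(5)/81; F(6) = -19*log(13/2)/81 + 19*log(2)/81 + 7/9.
Integral = F(9) - F(6) = -19*log(19/2)/81 - 7/15 - 19*log(2)/81 + 19*log(5)/81 + 19*log(13/2)/81.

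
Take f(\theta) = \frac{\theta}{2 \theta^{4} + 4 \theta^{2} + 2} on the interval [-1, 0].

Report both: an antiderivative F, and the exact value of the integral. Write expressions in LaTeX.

f matches the chain-rule pattern g'(h)*h' with inner function h(\theta) = 2 \theta^{2} + 2; substituting u = h(\theta) collapses the integral.
F(\theta) = - \frac{1}{4 \theta^{2} + 4} is an antiderivative of f.
Check: d/d\theta[- \frac{1}{4 \theta^{2} + 4}] = \frac{\theta}{2 \theta^{4} + 4 \theta^{2} + 2} = f(\theta).
F(0) = - \frac{1}{4}; F(-1) = - \frac{1}{8}.
Integral = F(0) - F(-1) = - \frac{1}{8}.

Antiderivative: F(\theta) = - \frac{1}{4 \theta^{2} + 4}; value = - \frac{1}{8}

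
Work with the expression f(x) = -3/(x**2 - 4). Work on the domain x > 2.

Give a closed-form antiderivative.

The denominator factors as (x - 2)*(x + 2); partial fractions split f into directly integrable pieces: 3/(4*(x + 2)) - 3/(4*(x - 2)).
Check: d/dx[-3*log(x - 2)/4 + 3*log(x + 2)/4] = -3/(x**2 - 4) = f(x).

An antiderivative is F(x) = -3*log(x - 2)/4 + 3*log(x + 2)/4.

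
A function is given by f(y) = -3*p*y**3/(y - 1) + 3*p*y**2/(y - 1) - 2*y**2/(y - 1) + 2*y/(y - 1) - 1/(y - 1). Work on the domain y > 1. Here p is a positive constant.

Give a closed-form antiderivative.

The integrand splits into summands that can be handled one at a time.
Check: d/dy[-p*y**3 - y**2 - log(y - 1)] = (-3*p*y**3 + 3*p*y**2 - 2*y**2 + 2*y - 1)/(y - 1), which equals f(y).

An antiderivative is F(y) = -p*y**3 - y**2 - log(y - 1).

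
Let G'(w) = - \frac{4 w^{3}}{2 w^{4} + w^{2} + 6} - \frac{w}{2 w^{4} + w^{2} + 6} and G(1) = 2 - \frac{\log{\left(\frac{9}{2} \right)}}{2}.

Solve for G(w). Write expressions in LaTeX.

G(w) = 2 - \frac{\log{\left(w^{4} + \frac{w^{2}}{2} + 3 \right)}}{2}

The substitution u = w^{4} + \frac{w^{2}}{2} + 3 works: G'(w) is exactly (dG/du)*(du/dw) for that inner function.
A general antiderivative is - \frac{\log{\left(w^{4} + \frac{w^{2}}{2} + 3 \right)}}{2} + C.
The condition gives C = 2 - \frac{\log{\left(\frac{9}{2} \right)}}{2} - (- \frac{\log{\left(\frac{9}{2} \right)}}{2}) = 2.
So G(w) = 2 - \frac{\log{\left(w^{4} + \frac{w^{2}}{2} + 3 \right)}}{2}.
Check: d/dw[2 - \frac{\log{\left(w^{4} + \frac{w^{2}}{2} + 3 \right)}}{2}] = \frac{- 4 w^{3} - w}{2 w^{4} + w^{2} + 6}, which equals G'(w).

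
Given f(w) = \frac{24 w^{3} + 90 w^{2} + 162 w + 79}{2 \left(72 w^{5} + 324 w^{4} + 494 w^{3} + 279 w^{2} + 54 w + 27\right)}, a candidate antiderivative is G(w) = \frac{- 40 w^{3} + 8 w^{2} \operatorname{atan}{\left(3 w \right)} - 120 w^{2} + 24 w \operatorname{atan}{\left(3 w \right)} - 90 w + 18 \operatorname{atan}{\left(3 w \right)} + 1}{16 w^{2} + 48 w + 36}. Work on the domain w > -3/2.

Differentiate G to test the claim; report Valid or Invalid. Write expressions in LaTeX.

Invalid: d/dw[G] - f = - \frac{5}{2}, which is not 0.

d/dw[G] = \frac{- 360 w^{5} - 1620 w^{4} - 2446 w^{3} - 1305 w^{2} - 108 w - 56}{144 w^{5} + 648 w^{4} + 988 w^{3} + 558 w^{2} + 108 w + 54}
d/dw[G] - f(w) = - \frac{5}{2} != 0.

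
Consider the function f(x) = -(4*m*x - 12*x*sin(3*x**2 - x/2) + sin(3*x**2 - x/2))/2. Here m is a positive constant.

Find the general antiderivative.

For F(x) to be correct the identity F'(x) - f(x) = 0 must hold.
Check: d/dx[-m*x**2 - cos(3*x**2 - x/2)] = -2*m*x + 6*x*sin(3*x**2 - x/2) - sin(3*x**2 - x/2)/2, which equals f(x).

F(x) = -m*x**2 - cos(3*x**2 - x/2) + C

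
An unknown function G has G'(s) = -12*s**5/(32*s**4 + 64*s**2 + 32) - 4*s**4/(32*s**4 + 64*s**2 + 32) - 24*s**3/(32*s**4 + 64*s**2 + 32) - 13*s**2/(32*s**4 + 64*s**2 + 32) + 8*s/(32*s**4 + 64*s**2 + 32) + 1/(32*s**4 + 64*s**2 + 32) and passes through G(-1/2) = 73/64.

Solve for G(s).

Recognize the product-rule pattern: G'(s) = u'v + uv' with u = -1/(4*(2*s**2 + 2)), v = 3*s**4/2 + s**3 - 2*s**2 - s/4 - 1, so integration by parts undoes it.
A general antiderivative is -(3*s**4/2 + s**3 - 2*s**2 - s/4 - 1)/(4*(2*s**2 + 2)) + C.
The condition gives C = 73/64 - (9/64) = 1.
So G(s) = -(6*s**4 + 4*s**3 - 40*s**2 - s - 36)/(32*(s**2 + 1)).
Check: d/ds[-(6*s**4 + 4*s**3 - 40*s**2 - s - 36)/(32*(s**2 + 1))] = (-12*s**5 - 4*s**4 - 24*s**3 - 13*s**2 + 8*s + 1)/(32*s**4 + 64*s**2 + 32), which equals G'(s).

G(s) = -(6*s**4 + 4*s**3 - 40*s**2 - s - 36)/(32*(s**2 + 1))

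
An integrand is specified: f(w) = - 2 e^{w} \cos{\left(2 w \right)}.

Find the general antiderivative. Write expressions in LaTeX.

F(w) = - \frac{4 e^{w} \sin{\left(2 w \right)}}{5} - \frac{2 e^{w} \cos{\left(2 w \right)}}{5} + C

Whatever form F(w) takes, F'(w) = f(w) is non-negotiable.
Check: d/dw[- \frac{4 e^{w} \sin{\left(2 w \right)}}{5} - \frac{2 e^{w} \cos{\left(2 w \right)}}{5}] = - 2 e^{w} \cos{\left(2 w \right)} = f(w).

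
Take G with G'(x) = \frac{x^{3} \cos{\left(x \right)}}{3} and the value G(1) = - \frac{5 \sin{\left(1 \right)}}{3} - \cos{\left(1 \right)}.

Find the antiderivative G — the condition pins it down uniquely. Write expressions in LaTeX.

A candidate passes only if d/dx[G] lands on the given G'(x) exactly.
A general antiderivative is \frac{x^{3} \sin{\left(x \right)}}{3} + x^{2} \cos{\left(x \right)} - 2 x \sin{\left(x \right)} - 2 \cos{\left(x \right)} + C.
The condition gives C = - \frac{5 \sin{\left(1 \right)}}{3} - \cos{\left(1 \right)} - (- \frac{5 \sin{\left(1 \right)}}{3} - \cos{\left(1 \right)}) = 0.
So G(x) = \frac{x^{3} \sin{\left(x \right)}}{3} + x^{2} \cos{\left(x \right)} - 2 x \sin{\left(x \right)} - 2 \cos{\left(x \right)}.
Check: d/dx[\frac{x^{3} \sin{\left(x \right)}}{3} + x^{2} \cos{\left(x \right)} - 2 x \sin{\left(x \right)} - 2 \cos{\left(x \right)}] = \frac{x^{3} \cos{\left(x \right)}}{3} = G'(x).

G(x) = \frac{x^{3} \sin{\left(x \right)}}{3} + x^{2} \cos{\left(x \right)} - 2 x \sin{\left(x \right)} - 2 \cos{\left(x \right)}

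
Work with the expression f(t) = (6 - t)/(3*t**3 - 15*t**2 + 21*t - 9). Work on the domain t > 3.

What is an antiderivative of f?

Factor the denominator (3*(t - 3)*(t - 1)**2) and decompose: f = -1/(4*(t - 1)) - 5/(6*(t - 1)**2) + 1/(4*(t - 3)); each piece integrates to a log, atan, or power term.
Check: d/dt[(3*(t - 1)*log(t - 3) - 3*(t - 1)*log(t - 1) + 10)/(12*(t - 1))] = (6 - t)/(3*t**3 - 15*t**2 + 21*t - 9) = f(t).

An antiderivative is F(t) = (3*(t - 1)*log(t - 3) - 3*(t - 1)*log(t - 1) + 10)/(12*(t - 1)).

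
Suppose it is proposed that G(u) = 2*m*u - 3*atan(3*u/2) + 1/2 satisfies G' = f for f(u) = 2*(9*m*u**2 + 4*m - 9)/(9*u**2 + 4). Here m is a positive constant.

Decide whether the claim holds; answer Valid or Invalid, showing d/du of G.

Valid - the claim checks out under differentiation.

d/du[G] = (18*m*u**2 + 8*m - 18)/(9*u**2 + 4)
This equals f(u) exactly, so the claim holds.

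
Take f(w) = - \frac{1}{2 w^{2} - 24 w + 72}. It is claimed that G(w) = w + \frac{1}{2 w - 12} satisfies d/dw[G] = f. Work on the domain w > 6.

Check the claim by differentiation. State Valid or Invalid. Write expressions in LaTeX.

d/dw[G] = \frac{2 w^{2} - 24 w + 71}{2 w^{2} - 24 w + 72}
d/dw[G] - f(w) = 1 != 0.

Invalid: d/dw[G] - f = 1, which is not 0.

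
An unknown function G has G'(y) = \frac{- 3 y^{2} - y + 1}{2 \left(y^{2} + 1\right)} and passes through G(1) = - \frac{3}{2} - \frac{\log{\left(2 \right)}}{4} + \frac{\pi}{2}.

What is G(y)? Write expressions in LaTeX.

A first test for any G(y): its y-derivative must equal the given G'(y).
A general antiderivative is - \frac{3 y}{2} - \frac{\log{\left(y^{2} + 1 \right)}}{4} + 2 \operatorname{atan}{\left(y \right)} + C.
The condition gives C = - \frac{3}{2} - \frac{\log{\left(2 \right)}}{4} + \frac{\pi}{2} - (- \frac{3}{2} - \frac{\log{\left(2 \right)}}{4} + \frac{\pi}{2}) = 0.
So G(y) = - \frac{6 y + \log{\left(y^{2} + 1 \right)} - 8 \operatorname{atan}{\left(y \right)}}{4}.
Check: d/dy[- \frac{6 y + \log{\left(y^{2} + 1 \right)} - 8 \operatorname{atan}{\left(y \right)}}{4}] = \frac{- 3 y^{2} - y + 1}{2 y^{2} + 2}, which equals G'(y).

G(y) = - \frac{6 y + \log{\left(y^{2} + 1 \right)} - 8 \operatorname{atan}{\left(y \right)}}{4}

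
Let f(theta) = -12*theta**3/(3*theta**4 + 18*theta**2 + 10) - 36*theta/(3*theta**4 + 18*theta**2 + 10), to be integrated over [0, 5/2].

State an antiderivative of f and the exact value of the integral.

f matches the chain-rule pattern g'(h)*h' with inner function h(theta) = theta**4/2 + 3*theta**2 + 5/3; substituting u = h(theta) collapses the integral.
F(theta) = -log(theta**4/2 + 3*theta**2 + 5/3) is an antiderivative of f.
Check: d/dtheta[-log(theta**4/2 + 3*theta**2 + 5/3)] = (-12*theta**3 - 36*theta)/(3*theta**4 + 18*theta**2 + 10), which equals f(theta).
F(5/2) = -log(3835/96); F(0) = -log(5/3).
Integral = F(5/2) - F(0) = -log(3835/96) + log(5/3).

Antiderivative: F(theta) = -log(theta**4/2 + 3*theta**2 + 5/3); value = -log(3835/96) + log(5/3)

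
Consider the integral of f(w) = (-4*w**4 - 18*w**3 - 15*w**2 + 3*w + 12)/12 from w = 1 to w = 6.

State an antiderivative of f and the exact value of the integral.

Antiderivative: F(w) = -w*(8*w**4 + 45*w**3 + 50*w**2 - 15*w - 120)/120; value = -6505/6

Any candidate F(w) must reproduce f(w) exactly when differentiated.
F(w) = -w*(8*w**4 + 45*w**3 + 50*w**2 - 15*w - 120)/120 is an antiderivative of f.
Check: d/dw[-w*(8*w**4 + 45*w**3 + 50*w**2 - 15*w - 120)/120] = -w**4/3 - 3*w**3/2 - 5*w**2/4 + w/4 + 1, which equals f(w).
F(6) = -10839/10; F(1) = 4/15.
Integral = F(6) - F(1) = -6505/6.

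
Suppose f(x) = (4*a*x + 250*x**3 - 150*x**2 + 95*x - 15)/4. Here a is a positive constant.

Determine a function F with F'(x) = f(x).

Differentiate the proposed F(x) back; it has to land on f(x) exactly.
Check: d/dx[(16*a*x**2 + 500*x**4 - 400*x**3 + 380*x**2 - 120*x + 45)/32] = a*x + 125*x**3/2 - 75*x**2/2 + 95*x/4 - 15/4, which equals f(x).

An antiderivative is F(x) = (16*a*x**2 + 500*x**4 - 400*x**3 + 380*x**2 - 120*x + 45)/32.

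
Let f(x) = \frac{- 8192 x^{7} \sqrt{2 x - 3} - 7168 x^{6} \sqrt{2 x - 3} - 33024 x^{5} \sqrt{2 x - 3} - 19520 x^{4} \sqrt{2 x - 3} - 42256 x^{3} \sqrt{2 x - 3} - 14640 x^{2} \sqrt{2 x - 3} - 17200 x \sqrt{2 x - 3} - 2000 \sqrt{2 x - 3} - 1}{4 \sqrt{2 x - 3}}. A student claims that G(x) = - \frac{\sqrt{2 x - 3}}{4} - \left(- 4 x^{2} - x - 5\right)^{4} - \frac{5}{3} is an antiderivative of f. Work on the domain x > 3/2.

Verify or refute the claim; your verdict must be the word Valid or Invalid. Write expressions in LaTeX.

Valid: G'(x) = f(x).

d/dx[G] = \frac{- 8192 x^{7} \sqrt{2 x - 3} - 7168 x^{6} \sqrt{2 x - 3} - 33024 x^{5} \sqrt{2 x - 3} - 19520 x^{4} \sqrt{2 x - 3} - 42256 x^{3} \sqrt{2 x - 3} - 14640 x^{2} \sqrt{2 x - 3} - 17200 x \sqrt{2 x - 3} - 2000 \sqrt{2 x - 3} - 1}{4 \sqrt{2 x - 3}}
This equals f(x) exactly, so the claim holds.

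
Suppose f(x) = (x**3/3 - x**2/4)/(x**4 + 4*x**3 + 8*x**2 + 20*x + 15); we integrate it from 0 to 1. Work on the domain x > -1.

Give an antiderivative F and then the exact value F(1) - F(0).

Factor the denominator (12*(x + 1)*(x + 3)*(x**2 + 5)) and decompose: f = -5*(2*x + 43)/(504*(x**2 + 5)) + 45/(112*(x + 3)) - 7/(144*(x + 1)); each piece integrates to a log, atan, or power term.
F(x) = -7*log(x + 1)/144 + 45*log(x + 3)/112 - 5*log(x**2 + 5)/504 - 43*sqrt(5)*atan(sqrt(5)*x/5)/504 is an antiderivative of f.
Check: d/dx[-7*log(x + 1)/144 + 45*log(x + 3)/112 - 5*log(x**2 + 5)/504 - 43*sqrt(5)*atan(sqrt(5)*x/5)/504] = (4*x**3 - 3*x**2)/(12*x**4 + 48*x**3 + 96*x**2 + 240*x + 180), which equals f(x).
F(1) = -43*sqrt(5)*atan(sqrt(5)/5)/504 - 7*log(2)/144 - 5*log(6)/504 + 45*log(4)/112; F(0) = -5*log(5)/504 + 45*log(3)/112.
Integral = F(1) - F(0) = -45*log(3)/112 - 43*sqrt(5)*atan(sqrt(5)/5)/504 - 7*log(2)/144 - 5*log(6)/504 + 5*log(5)/504 + 45*log(4)/112.

Antiderivative: F(x) = -7*log(x + 1)/144 + 45*log(x + 3)/112 - 5*log(x**2 + 5)/504 - 43*sqrt(5)*atan(sqrt(5)*x/5)/504; value = -45*log(3)/112 - 43*sqrt(5)*atan(sqrt(5)/5)/504 - 7*log(2)/144 - 5*log(6)/504 + 5*log(5)/504 + 45*log(4)/112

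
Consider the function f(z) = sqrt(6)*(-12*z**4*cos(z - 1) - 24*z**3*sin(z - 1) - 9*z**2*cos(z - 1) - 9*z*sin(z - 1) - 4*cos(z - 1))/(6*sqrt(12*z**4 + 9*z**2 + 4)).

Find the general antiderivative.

Recognize the product-rule pattern: f = u'v + uv' with u = -sqrt(2*z**4 + 3*z**2/2 + 2/3), v = sin(z - 1), so integration by parts undoes it.
Check: d/dz[-sqrt(6)*sqrt(12*z**4 + 9*z**2 + 4)*sin(z - 1)/6] = (-12*sqrt(6)*z**4*cos(z - 1) - 24*sqrt(6)*z**3*sin(z - 1) - 9*sqrt(6)*z**2*cos(z - 1) - 9*sqrt(6)*z*sin(z - 1) - 4*sqrt(6)*cos(z - 1))/(6*sqrt(12*z**4 + 9*z**2 + 4)), which equals f(z).

F(z) = -sqrt(6)*sqrt(12*z**4 + 9*z**2 + 4)*sin(z - 1)/6 + C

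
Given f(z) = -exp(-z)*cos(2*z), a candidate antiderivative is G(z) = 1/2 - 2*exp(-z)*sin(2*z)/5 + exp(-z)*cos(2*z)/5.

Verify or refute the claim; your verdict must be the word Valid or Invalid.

d/dz[G] = -exp(-z)*cos(2*z)
This equals f(z) exactly, so the claim holds.

Valid: G'(z) = f(z).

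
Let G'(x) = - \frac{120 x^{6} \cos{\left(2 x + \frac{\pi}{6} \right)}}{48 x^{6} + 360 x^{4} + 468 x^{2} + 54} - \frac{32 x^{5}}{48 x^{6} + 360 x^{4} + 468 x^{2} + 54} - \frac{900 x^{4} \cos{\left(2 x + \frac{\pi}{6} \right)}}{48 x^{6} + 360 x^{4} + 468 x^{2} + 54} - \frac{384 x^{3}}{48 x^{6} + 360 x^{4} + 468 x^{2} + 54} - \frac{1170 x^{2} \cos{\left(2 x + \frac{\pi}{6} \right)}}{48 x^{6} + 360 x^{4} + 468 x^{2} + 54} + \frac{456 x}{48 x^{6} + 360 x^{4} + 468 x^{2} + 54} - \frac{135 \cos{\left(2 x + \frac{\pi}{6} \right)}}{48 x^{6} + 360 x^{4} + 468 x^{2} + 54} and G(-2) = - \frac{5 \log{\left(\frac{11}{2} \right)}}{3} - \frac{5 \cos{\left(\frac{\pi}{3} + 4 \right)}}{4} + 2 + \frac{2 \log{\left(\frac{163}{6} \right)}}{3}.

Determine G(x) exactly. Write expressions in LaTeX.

G(x) = \frac{- 20 \log{\left(x^{2} + \frac{3}{2} \right)} + 8 \log{\left(\frac{2 x^{4}}{3} + 4 x^{2} + \frac{1}{2} \right)} - 15 \sin{\left(2 x + \frac{\pi}{6} \right)} + 24}{12}

Integrate term by term and add the pieces.
A general antiderivative is - \frac{5 \log{\left(x^{2} + \frac{3}{2} \right)}}{3} + \frac{2 \log{\left(\frac{2 x^{4}}{3} + 4 x^{2} + \frac{1}{2} \right)}}{3} - \frac{5 \sin{\left(2 x + \frac{\pi}{6} \right)}}{4} + C.
The condition gives C = - \frac{5 \log{\left(\frac{11}{2} \right)}}{3} - \frac{5 \cos{\left(\frac{\pi}{3} + 4 \right)}}{4} + 2 + \frac{2 \log{\left(\frac{163}{6} \right)}}{3} - (- \frac{5 \log{\left(\frac{11}{2} \right)}}{3} - \frac{5 \cos{\left(\frac{\pi}{3} + 4 \right)}}{4} + \frac{2 \log{\left(\frac{163}{6} \right)}}{3}) = 2.
So G(x) = \frac{- 20 \log{\left(x^{2} + \frac{3}{2} \right)} + 8 \log{\left(\frac{2 x^{4}}{3} + 4 x^{2} + \frac{1}{2} \right)} - 15 \sin{\left(2 x + \frac{\pi}{6} \right)} + 24}{12}.
Check: d/dx[\frac{- 20 \log{\left(x^{2} + \frac{3}{2} \right)} + 8 \log{\left(\frac{2 x^{4}}{3} + 4 x^{2} + \frac{1}{2} \right)} - 15 \sin{\left(2 x + \frac{\pi}{6} \right)} + 24}{12}] = \frac{- 120 x^{6} \cos{\left(2 x + \frac{\pi}{6} \right)} - 32 x^{5} - 900 x^{4} \cos{\left(2 x + \frac{\pi}{6} \right)} - 384 x^{3} - 1170 x^{2} \cos{\left(2 x + \frac{\pi}{6} \right)} + 456 x - 135 \cos{\left(2 x + \frac{\pi}{6} \right)}}{48 x^{6} + 360 x^{4} + 468 x^{2} + 54}, which equals G'(x).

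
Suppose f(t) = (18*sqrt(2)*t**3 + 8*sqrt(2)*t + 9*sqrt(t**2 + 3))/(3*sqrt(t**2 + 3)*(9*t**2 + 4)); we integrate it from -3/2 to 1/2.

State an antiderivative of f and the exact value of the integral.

Antiderivative: F(t) = 4*sqrt(t**2/2 + 3/2)/3 + atan(3*t/2)/2; value = -sqrt(42)/3 + atan(3/4)/2 + atan(9/4)/2 + sqrt(26)/3

A candidate is checked by its d/dt: the result must match f(t).
F(t) = 4*sqrt(t**2/2 + 3/2)/3 + atan(3*t/2)/2 is an antiderivative of f.
Check: d/dt[4*sqrt(t**2/2 + 3/2)/3 + atan(3*t/2)/2] = (18*sqrt(2)*t**3 + 8*sqrt(2)*t + 9*sqrt(t**2 + 3))/(27*t**2*sqrt(t**2 + 3) + 12*sqrt(t**2 + 3)), which equals f(t).
F(1/2) = atan(3/4)/2 + sqrt(26)/3; F(-3/2) = -atan(9/4)/2 + sqrt(42)/3.
Integral = F(1/2) - F(-3/2) = -sqrt(42)/3 + atan(3/4)/2 + atan(9/4)/2 + sqrt(26)/3.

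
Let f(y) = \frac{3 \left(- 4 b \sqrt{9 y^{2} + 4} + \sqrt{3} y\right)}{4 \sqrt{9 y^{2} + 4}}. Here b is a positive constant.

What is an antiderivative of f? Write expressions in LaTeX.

For F(y) to be correct the identity F'(y) - f(y) = 0 must hold.
Check: d/dy[- \frac{36 b y - \sqrt{3} \sqrt{9 y^{2} + 4}}{12}] = \frac{- 12 b \sqrt{9 y^{2} + 4} + 3 \sqrt{3} y}{4 \sqrt{9 y^{2} + 4}}, which equals f(y).

An antiderivative is F(y) = - \frac{36 b y - \sqrt{3} \sqrt{9 y^{2} + 4}}{12}.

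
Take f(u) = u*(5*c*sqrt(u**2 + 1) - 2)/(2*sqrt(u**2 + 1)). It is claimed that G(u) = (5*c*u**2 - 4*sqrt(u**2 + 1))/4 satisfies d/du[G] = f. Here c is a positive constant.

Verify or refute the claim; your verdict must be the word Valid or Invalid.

d/du[G] = (5*c*u*sqrt(u**2 + 1) - 2*u)/(2*sqrt(u**2 + 1))
This equals f(u) exactly, so the claim holds.

Valid - differentiating G returns exactly f.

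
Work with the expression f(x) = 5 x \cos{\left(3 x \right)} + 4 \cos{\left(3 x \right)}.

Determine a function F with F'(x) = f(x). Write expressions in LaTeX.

The integrand splits into summands that can be handled one at a time.
Check: d/dx[\frac{15 x \sin{\left(3 x \right)} + 12 \sin{\left(3 x \right)} + 5 \cos{\left(3 x \right)}}{9}] = 5 x \cos{\left(3 x \right)} + 4 \cos{\left(3 x \right)} = f(x).

An antiderivative is F(x) = \frac{15 x \sin{\left(3 x \right)} + 12 \sin{\left(3 x \right)} + 5 \cos{\left(3 x \right)}}{9}.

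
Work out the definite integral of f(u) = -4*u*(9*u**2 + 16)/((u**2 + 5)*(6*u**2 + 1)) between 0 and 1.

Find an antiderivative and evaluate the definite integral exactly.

Antiderivative: F(u) = -2*log(u**2 + 5) - log(2*u**2 + 1/3); value = -2*log(6) - log(3) - log(7/3) + 2*log(5)

An antiderivative F(u) passes only if d/du[F] lands on f(u) exactly.
F(u) = -2*log(u**2 + 5) - log(2*u**2 + 1/3) is an antiderivative of f.
Check: d/du[-2*log(u**2 + 5) - log(2*u**2 + 1/3)] = (-36*u**3 - 64*u)/(6*u**4 + 31*u**2 + 5), which equals f(u).
F(1) = -2*log(6) - log(7/3); F(0) = -2*log(5) + log(3).
Integral = F(1) - F(0) = -2*log(6) - log(3) - log(7/3) + 2*log(5).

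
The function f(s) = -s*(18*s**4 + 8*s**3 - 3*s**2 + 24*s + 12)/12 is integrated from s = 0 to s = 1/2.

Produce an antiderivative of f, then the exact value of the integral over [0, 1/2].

Antiderivative: F(s) = -s**2*(60*s**4 + 32*s**3 - 15*s**2 + 160*s + 120)/240; value = -17/80

Any candidate F(s) must reproduce f(s) exactly when differentiated.
F(s) = -s**2*(60*s**4 + 32*s**3 - 15*s**2 + 160*s + 120)/240 is an antiderivative of f.
Check: d/ds[-s**2*(60*s**4 + 32*s**3 - 15*s**2 + 160*s + 120)/240] = -3*s**5/2 - 2*s**4/3 + s**3/4 - 2*s**2 - s, which equals f(s).
F(1/2) = -17/80; F(0) = 0.
Integral = F(1/2) - F(0) = -17/80.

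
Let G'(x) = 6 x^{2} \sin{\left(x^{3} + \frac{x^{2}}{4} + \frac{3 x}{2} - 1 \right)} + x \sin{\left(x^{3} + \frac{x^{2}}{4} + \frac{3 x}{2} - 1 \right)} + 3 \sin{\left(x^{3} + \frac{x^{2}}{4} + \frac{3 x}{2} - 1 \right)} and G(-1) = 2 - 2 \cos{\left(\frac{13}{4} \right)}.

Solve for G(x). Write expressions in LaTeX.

G(x) = - 2 \left(\cos{\left(x^{3} + \frac{x^{2}}{4} + \frac{3 x}{2} - 1 \right)} - 1\right)

G'(x) matches the chain-rule pattern g'(h)*h' with inner function h(x) = x^{3} + \frac{x^{2}}{4} + \frac{3 x}{2} - 1; substituting u = h(x) collapses the integral.
A general antiderivative is - 2 \cos{\left(x^{3} + \frac{x^{2}}{4} + \frac{3 x}{2} - 1 \right)} + C.
The condition gives C = 2 - 2 \cos{\left(\frac{13}{4} \right)} - (- 2 \cos{\left(\frac{13}{4} \right)}) = 2.
So G(x) = - 2 \left(\cos{\left(x^{3} + \frac{x^{2}}{4} + \frac{3 x}{2} - 1 \right)} - 1\right).
Check: d/dx[- 2 \left(\cos{\left(x^{3} + \frac{x^{2}}{4} + \frac{3 x}{2} - 1 \right)} - 1\right)] = 6 x^{2} \sin{\left(x^{3} + \frac{x^{2}}{4} + \frac{3 x}{2} - 1 \right)} + x \sin{\left(x^{3} + \frac{x^{2}}{4} + \frac{3 x}{2} - 1 \right)} + 3 \sin{\left(x^{3} + \frac{x^{2}}{4} + \frac{3 x}{2} - 1 \right)} = G'(x).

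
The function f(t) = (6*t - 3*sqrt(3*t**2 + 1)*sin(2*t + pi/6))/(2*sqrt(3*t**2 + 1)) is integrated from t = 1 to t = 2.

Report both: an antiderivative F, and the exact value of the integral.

Whatever form F(t) takes, F'(t) = f(t) is non-negotiable.
F(t) = (4*sqrt(3*t**2 + 1) + 3*cos(2*t + pi/6))/4 is an antiderivative of f.
Check: d/dt[(4*sqrt(3*t**2 + 1) + 3*cos(2*t + pi/6))/4] = (6*t - 3*sqrt(3*t**2 + 1)*sin(2*t + pi/6))/(2*sqrt(3*t**2 + 1)) = f(t).
F(2) = 3*cos(pi/6 + 4)/4 + sqrt(13); F(1) = 3*cos(pi/6 + 2)/4 + 2.
Integral = F(2) - F(1) = -2 + 3*cos(pi/6 + 4)/4 - 3*cos(pi/6 + 2)/4 + sqrt(13).

Antiderivative: F(t) = (4*sqrt(3*t**2 + 1) + 3*cos(2*t + pi/6))/4; value = -2 + 3*cos(pi/6 + 4)/4 - 3*cos(pi/6 + 2)/4 + sqrt(13)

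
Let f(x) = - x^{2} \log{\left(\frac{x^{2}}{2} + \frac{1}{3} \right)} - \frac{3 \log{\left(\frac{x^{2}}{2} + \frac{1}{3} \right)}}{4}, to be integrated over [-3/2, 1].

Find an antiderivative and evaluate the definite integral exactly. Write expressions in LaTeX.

Antiderivative: F(x) = - \frac{x^{3} \log{\left(\frac{x^{2}}{2} + \frac{1}{3} \right)}}{3} + \frac{2 x^{3}}{9} - \frac{3 x \log{\left(\frac{x^{2}}{2} + \frac{1}{3} \right)}}{4} + \frac{19 x}{18} - \frac{19 \sqrt{6} \operatorname{atan}{\left(\frac{\sqrt{6} x}{2} \right)}}{54}; value = - \frac{19 \sqrt{6} \operatorname{atan}{\left(\frac{3 \sqrt{6}}{4} \right)}}{54} - \frac{9 \log{\left(\frac{35}{24} \right)}}{4} - \frac{19 \sqrt{6} \operatorname{atan}{\left(\frac{\sqrt{6}}{2} \right)}}{54} - \frac{13 \log{\left(\frac{5}{6} \right)}}{12} + \frac{65}{18}

Integrate term by term and add the pieces.
F(x) = - \frac{x^{3} \log{\left(\frac{x^{2}}{2} + \frac{1}{3} \right)}}{3} + \frac{2 x^{3}}{9} - \frac{3 x \log{\left(\frac{x^{2}}{2} + \frac{1}{3} \right)}}{4} + \frac{19 x}{18} - \frac{19 \sqrt{6} \operatorname{atan}{\left(\frac{\sqrt{6} x}{2} \right)}}{54} is an antiderivative of f.
Check: d/dx[- \frac{x^{3} \log{\left(\frac{x^{2}}{2} + \frac{1}{3} \right)}}{3} + \frac{2 x^{3}}{9} - \frac{3 x \log{\left(\frac{x^{2}}{2} + \frac{1}{3} \right)}}{4} + \frac{19 x}{18} - \frac{19 \sqrt{6} \operatorname{atan}{\left(\frac{\sqrt{6} x}{2} \right)}}{54}] = - x^{2} \log{\left(3 x^{2} + 2 \right)} + x^{2} \log{\left(6 \right)} - \frac{3 \log{\left(3 x^{2} + 2 \right)}}{4} + \frac{3 \log{\left(6 \right)}}{4}, which equals f(x).
F(1) = - \frac{19 \sqrt{6} \operatorname{atan}{\left(\frac{\sqrt{6}}{2} \right)}}{54} - \frac{13 \log{\left(\frac{5}{6} \right)}}{12} + \frac{23}{18}; F(-3/2) = - \frac{7}{3} + \frac{9 \log{\left(\frac{35}{24} \right)}}{4} + \frac{19 \sqrt{6} \operatorname{atan}{\left(\frac{3 \sqrt{6}}{4} \right)}}{54}.
Integral = F(1) - F(-3/2) = - \frac{19 \sqrt{6} \operatorname{atan}{\left(\frac{3 \sqrt{6}}{4} \right)}}{54} - \frac{9 \log{\left(\frac{35}{24} \right)}}{4} - \frac{19 \sqrt{6} \operatorname{atan}{\left(\frac{\sqrt{6}}{2} \right)}}{54} - \frac{13 \log{\left(\frac{5}{6} \right)}}{12} + \frac{65}{18}.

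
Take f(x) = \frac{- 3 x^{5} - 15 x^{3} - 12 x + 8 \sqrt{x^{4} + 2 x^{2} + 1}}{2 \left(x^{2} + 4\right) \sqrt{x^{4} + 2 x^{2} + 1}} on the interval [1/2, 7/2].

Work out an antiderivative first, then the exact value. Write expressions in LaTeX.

Differentiate the proposed F(x) back; it has to land on f(x) exactly.
F(x) = - \frac{3 \sqrt{x^{4} + 2 x^{2} + 1}}{4} + 2 \operatorname{atan}{\left(\frac{x}{2} \right)} is an antiderivative of f.
Check: d/dx[- \frac{3 \sqrt{x^{4} + 2 x^{2} + 1}}{4} + 2 \operatorname{atan}{\left(\frac{x}{2} \right)}] = \frac{- 3 x^{5} - 15 x^{3} - 12 x + 8 \sqrt{x^{4} + 2 x^{2} + 1}}{2 x^{2} \sqrt{x^{4} + 2 x^{2} + 1} + 8 \sqrt{x^{4} + 2 x^{2} + 1}}, which equals f(x).
F(7/2) = - \frac{159}{16} + 2 \operatorname{atan}{\left(\frac{7}{4} \right)}; F(1/2) = - \frac{15}{16} + 2 \operatorname{atan}{\left(\frac{1}{4} \right)}.
Integral = F(7/2) - F(1/2) = -9 - 2 \operatorname{atan}{\left(\frac{1}{4} \right)} + 2 \operatorname{atan}{\left(\frac{7}{4} \right)}.

Antiderivative: F(x) = - \frac{3 \sqrt{x^{4} + 2 x^{2} + 1}}{4} + 2 \operatorname{atan}{\left(\frac{x}{2} \right)}; value = -9 - 2 \operatorname{atan}{\left(\frac{1}{4} \right)} + 2 \operatorname{atan}{\left(\frac{7}{4} \right)}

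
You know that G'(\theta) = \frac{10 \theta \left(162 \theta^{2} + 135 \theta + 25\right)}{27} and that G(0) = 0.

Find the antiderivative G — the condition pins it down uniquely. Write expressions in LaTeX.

G'(\theta) matches the chain-rule pattern g'(h)*h' with inner function h(\theta) = 3 \theta^{2} + \frac{5 \theta}{3}; substituting u = h(\theta) collapses the integral.
A general antiderivative is \frac{5 \left(3 \theta^{2} + \frac{5 \theta}{3}\right)^{2}}{3} + C.
The condition gives C = 0 - (0) = 0.
So G(\theta) = \frac{5 \theta^{2} \left(9 \theta + 5\right)^{2}}{27}.
Check: d/d\theta[\frac{5 \theta^{2} \left(9 \theta + 5\right)^{2}}{27}] = 60 \theta^{3} + 50 \theta^{2} + \frac{250 \theta}{27}, which equals G'(\theta).

G(\theta) = \frac{5 \theta^{2} \left(9 \theta + 5\right)^{2}}{27}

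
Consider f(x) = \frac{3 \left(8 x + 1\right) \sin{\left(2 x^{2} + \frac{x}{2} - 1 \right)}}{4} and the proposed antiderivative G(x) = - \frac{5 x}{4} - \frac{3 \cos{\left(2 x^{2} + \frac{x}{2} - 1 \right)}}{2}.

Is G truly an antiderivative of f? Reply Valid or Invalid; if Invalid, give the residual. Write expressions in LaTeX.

Invalid: d/dx[G] - f = - \frac{5}{4}, which is not 0.

d/dx[G] = 6 x \sin{\left(2 x^{2} + \frac{x}{2} - 1 \right)} + \frac{3 \sin{\left(2 x^{2} + \frac{x}{2} - 1 \right)}}{4} - \frac{5}{4}
d/dx[G] - f(x) = - \frac{5}{4} != 0.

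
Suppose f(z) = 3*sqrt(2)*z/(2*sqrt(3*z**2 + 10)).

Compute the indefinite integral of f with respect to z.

F(z) = sqrt(3*z**2/2 + 5) + C

f matches the chain-rule pattern g'(h)*h' with inner function h(z) = 3*z**2/2 + 5; substituting u = h(z) collapses the integral.
Check: d/dz[sqrt(3*z**2/2 + 5)] = 3*sqrt(2)*z/(2*sqrt(3*z**2 + 10)) = f(z).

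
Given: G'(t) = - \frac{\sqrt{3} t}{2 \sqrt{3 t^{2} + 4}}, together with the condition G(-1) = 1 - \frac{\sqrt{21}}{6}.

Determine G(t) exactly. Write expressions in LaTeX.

G(t) = 1 - \frac{\sqrt{t^{2} + \frac{4}{3}}}{2}

The substitution u = t^{2} + \frac{4}{3} works: G'(t) is exactly (dG/du)*(du/dt) for that inner function.
A general antiderivative is - \frac{\sqrt{t^{2} + \frac{4}{3}}}{2} + C.
The condition gives C = 1 - \frac{\sqrt{21}}{6} - (- \frac{\sqrt{21}}{6}) = 1.
So G(t) = 1 - \frac{\sqrt{t^{2} + \frac{4}{3}}}{2}.
Check: d/dt[1 - \frac{\sqrt{t^{2} + \frac{4}{3}}}{2}] = - \frac{\sqrt{3} t}{2 \sqrt{3 t^{2} + 4}} = G'(t).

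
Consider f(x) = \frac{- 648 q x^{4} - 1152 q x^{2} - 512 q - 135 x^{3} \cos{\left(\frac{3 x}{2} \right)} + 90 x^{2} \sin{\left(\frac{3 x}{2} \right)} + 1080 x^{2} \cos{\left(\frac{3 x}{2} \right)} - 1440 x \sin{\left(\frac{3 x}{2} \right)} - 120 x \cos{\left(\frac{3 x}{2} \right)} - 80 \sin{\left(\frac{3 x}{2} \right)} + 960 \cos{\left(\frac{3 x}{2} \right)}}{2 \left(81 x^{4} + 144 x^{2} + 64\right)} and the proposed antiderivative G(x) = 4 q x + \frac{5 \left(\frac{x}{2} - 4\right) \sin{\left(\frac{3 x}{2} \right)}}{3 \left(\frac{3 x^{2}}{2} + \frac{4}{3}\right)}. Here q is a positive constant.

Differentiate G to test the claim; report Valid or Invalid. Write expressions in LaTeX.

d/dx[G] = \frac{648 q x^{4} + 1152 q x^{2} + 512 q + 135 x^{3} \cos{\left(\frac{3 x}{2} \right)} - 90 x^{2} \sin{\left(\frac{3 x}{2} \right)} - 1080 x^{2} \cos{\left(\frac{3 x}{2} \right)} + 1440 x \sin{\left(\frac{3 x}{2} \right)} + 120 x \cos{\left(\frac{3 x}{2} \right)} + 80 \sin{\left(\frac{3 x}{2} \right)} - 960 \cos{\left(\frac{3 x}{2} \right)}}{162 x^{4} + 288 x^{2} + 128}
d/dx[G] - f(x) = \frac{648 q x^{4} + 1152 q x^{2} + 512 q + 135 x^{3} \cos{\left(\frac{3 x}{2} \right)} - 90 x^{2} \sin{\left(\frac{3 x}{2} \right)} - 1080 x^{2} \cos{\left(\frac{3 x}{2} \right)} + 1440 x \sin{\left(\frac{3 x}{2} \right)} + 120 x \cos{\left(\frac{3 x}{2} \right)} + 80 \sin{\left(\frac{3 x}{2} \right)} - 960 \cos{\left(\frac{3 x}{2} \right)}}{81 x^{4} + 144 x^{2} + 64} != 0.

Invalid: d/dx[G] - f = \frac{648 q x^{4} + 1152 q x^{2} + 512 q + 135 x^{3} \cos{\left(\frac{3 x}{2} \right)} - 90 x^{2} \sin{\left(\frac{3 x}{2} \right)} - 1080 x^{2} \cos{\left(\frac{3 x}{2} \right)} + 1440 x \sin{\left(\frac{3 x}{2} \right)} + 120 x \cos{\left(\frac{3 x}{2} \right)} + 80 \sin{\left(\frac{3 x}{2} \right)} - 960 \cos{\left(\frac{3 x}{2} \right)}}{81 x^{4} + 144 x^{2} + 64}, which is not 0.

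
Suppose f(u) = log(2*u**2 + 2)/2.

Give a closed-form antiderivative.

Differentiate the proposed F(u) back; it has to land on f(u) exactly.
Check: d/du[u*log(u**2 + 1)/2 - u + u*log(2)/2 + atan(u)] = log(u**2 + 1)/2 + log(2)/2, which equals f(u).

An antiderivative is F(u) = u*log(u**2 + 1)/2 - u + u*log(2)/2 + atan(u).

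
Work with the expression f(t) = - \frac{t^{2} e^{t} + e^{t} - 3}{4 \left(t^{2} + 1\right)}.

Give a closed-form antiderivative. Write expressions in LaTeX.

For F(t) to be correct the identity F'(t) - f(t) = 0 must hold.
Check: d/dt[- \frac{e^{t}}{4} + \frac{3 \operatorname{atan}{\left(t \right)}}{4}] = \frac{- t^{2} e^{t} - e^{t} + 3}{4 t^{2} + 4}, which equals f(t).

An antiderivative is F(t) = - \frac{e^{t}}{4} + \frac{3 \operatorname{atan}{\left(t \right)}}{4}.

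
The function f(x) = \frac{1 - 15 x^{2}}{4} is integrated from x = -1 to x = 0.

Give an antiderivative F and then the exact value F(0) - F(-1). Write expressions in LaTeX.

Antiderivative: F(x) = - \frac{5 x^{3}}{4} + \frac{x}{4}; value = -1

Since d/dx undoes antidifferentiation here, F'(x) = f(x) is required of F(x).
F(x) = - \frac{5 x^{3}}{4} + \frac{x}{4} is an antiderivative of f.
Check: d/dx[- \frac{5 x^{3}}{4} + \frac{x}{4}] = \frac{1}{4} - \frac{15 x^{2}}{4}, which equals f(x).
F(0) = 0; F(-1) = 1.
Integral = F(0) - F(-1) = -1.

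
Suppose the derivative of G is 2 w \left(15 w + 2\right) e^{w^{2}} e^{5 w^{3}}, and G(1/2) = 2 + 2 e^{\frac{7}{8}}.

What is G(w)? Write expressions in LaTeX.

G(w) = 2 \left(e^{w^{2}} e^{5 w^{3}} + 1\right)

The substitution u = 5 w^{3} + w^{2} works: G'(w) is exactly (dG/du)*(du/dw) for that inner function.
A general antiderivative is 2 e^{5 w^{3} + w^{2}} + C.
The condition gives C = 2 + 2 e^{\frac{7}{8}} - (2 e^{\frac{7}{8}}) = 2.
So G(w) = 2 \left(e^{w^{2}} e^{5 w^{3}} + 1\right).
Check: d/dw[2 \left(e^{w^{2}} e^{5 w^{3}} + 1\right)] = 30 w^{2} e^{w^{2}} e^{5 w^{3}} + 4 w e^{w^{2}} e^{5 w^{3}}, which equals G'(w).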